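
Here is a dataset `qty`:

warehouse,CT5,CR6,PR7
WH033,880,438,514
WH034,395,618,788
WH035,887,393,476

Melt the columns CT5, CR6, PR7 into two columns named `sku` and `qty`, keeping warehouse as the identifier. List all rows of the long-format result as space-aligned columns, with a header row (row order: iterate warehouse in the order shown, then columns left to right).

warehouse  sku  qty
WH033      CT5  880
WH033      CR6  438
WH033      PR7  514
WH034      CT5  395
WH034      CR6  618
WH034      PR7  788
WH035      CT5  887
WH035      CR6  393
WH035      PR7  476

Each (warehouse, column) pair becomes one row: 3 × 3 = 9 rows.
For example, (WH033, CT5) → qty=880.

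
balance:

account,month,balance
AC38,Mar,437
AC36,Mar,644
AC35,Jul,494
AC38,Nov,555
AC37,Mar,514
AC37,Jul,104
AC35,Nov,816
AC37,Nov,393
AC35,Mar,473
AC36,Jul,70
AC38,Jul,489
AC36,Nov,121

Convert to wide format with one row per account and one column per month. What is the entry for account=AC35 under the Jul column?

494

Wide layout: rows indexed by account, columns are the 3 distinct month values (Mar, Jul, Nov).
Cell (account=AC35, month=Jul) draws from the long row where account=AC35 and month=Jul, which has balance=494.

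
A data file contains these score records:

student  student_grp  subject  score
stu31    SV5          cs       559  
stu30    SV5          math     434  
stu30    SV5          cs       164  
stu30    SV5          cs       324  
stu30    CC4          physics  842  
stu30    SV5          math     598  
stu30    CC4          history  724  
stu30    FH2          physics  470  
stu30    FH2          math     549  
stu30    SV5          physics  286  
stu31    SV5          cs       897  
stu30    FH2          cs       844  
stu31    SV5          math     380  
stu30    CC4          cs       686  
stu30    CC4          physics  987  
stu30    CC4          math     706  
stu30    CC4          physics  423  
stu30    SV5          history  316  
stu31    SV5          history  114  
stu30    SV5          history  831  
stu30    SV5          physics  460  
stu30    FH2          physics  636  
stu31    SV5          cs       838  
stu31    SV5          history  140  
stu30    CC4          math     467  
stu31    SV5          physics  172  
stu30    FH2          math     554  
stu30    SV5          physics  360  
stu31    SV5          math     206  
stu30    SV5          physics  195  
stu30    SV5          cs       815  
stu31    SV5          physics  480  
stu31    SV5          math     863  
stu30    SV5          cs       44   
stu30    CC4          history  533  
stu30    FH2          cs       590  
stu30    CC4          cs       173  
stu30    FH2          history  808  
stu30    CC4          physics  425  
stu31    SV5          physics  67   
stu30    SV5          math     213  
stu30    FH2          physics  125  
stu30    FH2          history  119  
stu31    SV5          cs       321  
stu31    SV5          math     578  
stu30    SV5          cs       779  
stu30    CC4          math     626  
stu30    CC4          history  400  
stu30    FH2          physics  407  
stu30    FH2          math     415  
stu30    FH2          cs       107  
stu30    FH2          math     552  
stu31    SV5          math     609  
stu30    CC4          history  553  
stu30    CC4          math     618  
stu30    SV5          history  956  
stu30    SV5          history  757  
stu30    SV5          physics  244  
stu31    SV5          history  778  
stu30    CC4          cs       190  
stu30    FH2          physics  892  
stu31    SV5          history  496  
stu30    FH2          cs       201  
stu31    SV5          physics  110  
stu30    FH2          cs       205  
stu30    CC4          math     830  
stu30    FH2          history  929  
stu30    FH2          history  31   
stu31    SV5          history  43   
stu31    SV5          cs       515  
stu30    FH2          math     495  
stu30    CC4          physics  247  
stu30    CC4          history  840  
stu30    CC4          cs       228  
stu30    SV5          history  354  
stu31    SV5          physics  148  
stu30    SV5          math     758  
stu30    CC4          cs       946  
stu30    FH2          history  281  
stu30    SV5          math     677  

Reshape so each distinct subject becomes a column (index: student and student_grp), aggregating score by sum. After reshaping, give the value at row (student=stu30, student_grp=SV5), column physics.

1545

Rows with student=stu30, student_grp=SV5 and subject=physics: score values are 286, 460, 360, 195, 244.
286 + 460 + 360 + 195 + 244 = 1545.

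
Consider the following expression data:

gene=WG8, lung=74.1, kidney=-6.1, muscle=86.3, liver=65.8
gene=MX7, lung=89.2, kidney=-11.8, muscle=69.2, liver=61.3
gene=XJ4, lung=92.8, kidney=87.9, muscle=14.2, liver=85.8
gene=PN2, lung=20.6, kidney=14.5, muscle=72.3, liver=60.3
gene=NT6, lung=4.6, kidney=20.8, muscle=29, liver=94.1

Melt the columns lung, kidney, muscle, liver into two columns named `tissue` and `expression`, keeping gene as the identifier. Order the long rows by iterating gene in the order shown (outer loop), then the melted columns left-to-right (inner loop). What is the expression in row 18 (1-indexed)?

20 rows total (5 × 4). Row 18: index ⌊(18-1)/4⌋ = 4 into gene → NT6; (18-1) mod 4 = 1 into the melted columns → kidney.
So row 18 is (NT6, kidney, 20.8); expression = 20.8.

20.8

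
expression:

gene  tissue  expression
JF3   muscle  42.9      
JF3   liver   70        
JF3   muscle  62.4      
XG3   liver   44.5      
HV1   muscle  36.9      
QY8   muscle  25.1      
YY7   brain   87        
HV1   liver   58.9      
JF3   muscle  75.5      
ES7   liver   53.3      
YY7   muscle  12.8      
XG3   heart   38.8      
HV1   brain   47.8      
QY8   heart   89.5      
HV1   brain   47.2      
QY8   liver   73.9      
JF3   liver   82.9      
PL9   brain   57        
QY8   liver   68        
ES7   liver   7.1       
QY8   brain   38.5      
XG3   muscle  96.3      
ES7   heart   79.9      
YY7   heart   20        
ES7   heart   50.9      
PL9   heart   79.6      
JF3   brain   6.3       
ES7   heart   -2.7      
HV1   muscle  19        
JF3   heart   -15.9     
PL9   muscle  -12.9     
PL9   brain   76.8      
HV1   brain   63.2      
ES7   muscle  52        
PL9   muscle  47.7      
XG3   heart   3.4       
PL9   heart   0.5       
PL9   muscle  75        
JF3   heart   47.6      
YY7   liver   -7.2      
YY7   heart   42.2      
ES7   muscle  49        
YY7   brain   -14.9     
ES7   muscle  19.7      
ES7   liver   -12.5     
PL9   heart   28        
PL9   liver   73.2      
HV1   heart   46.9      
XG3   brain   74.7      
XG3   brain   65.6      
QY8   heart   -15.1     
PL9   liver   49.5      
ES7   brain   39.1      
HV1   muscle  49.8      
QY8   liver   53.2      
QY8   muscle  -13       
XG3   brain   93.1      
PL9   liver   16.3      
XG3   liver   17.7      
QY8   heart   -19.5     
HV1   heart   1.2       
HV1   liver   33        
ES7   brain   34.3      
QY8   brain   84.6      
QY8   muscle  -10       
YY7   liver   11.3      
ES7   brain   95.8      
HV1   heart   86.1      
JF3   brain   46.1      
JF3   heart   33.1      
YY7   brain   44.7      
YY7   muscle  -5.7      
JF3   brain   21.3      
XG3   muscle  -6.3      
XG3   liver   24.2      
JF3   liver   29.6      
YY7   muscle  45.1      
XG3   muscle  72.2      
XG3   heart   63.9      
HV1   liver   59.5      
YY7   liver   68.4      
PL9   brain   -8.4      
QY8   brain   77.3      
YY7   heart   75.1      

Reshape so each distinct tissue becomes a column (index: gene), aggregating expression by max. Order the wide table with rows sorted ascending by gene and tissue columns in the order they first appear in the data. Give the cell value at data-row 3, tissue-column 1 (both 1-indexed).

75.5

With rows sorted ascending by gene, row 3 is gene=JF3. tissue columns in first-appearance order: muscle, liver, brain, heart; column 1 is muscle.
Long rows with gene=JF3, tissue=muscle: max(42.9, 62.4, 75.5) = 75.5.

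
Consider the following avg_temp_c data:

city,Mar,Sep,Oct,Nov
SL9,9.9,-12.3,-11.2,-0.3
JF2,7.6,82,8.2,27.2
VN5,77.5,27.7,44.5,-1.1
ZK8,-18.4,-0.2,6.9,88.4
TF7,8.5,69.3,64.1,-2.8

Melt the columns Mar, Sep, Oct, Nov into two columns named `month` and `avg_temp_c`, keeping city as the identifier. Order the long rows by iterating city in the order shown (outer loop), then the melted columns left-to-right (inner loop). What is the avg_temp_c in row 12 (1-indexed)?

-1.1

20 rows total (5 × 4). Row 12: index ⌊(12-1)/4⌋ = 2 into city → VN5; (12-1) mod 4 = 3 into the melted columns → Nov.
So row 12 is (VN5, Nov, -1.1); avg_temp_c = -1.1.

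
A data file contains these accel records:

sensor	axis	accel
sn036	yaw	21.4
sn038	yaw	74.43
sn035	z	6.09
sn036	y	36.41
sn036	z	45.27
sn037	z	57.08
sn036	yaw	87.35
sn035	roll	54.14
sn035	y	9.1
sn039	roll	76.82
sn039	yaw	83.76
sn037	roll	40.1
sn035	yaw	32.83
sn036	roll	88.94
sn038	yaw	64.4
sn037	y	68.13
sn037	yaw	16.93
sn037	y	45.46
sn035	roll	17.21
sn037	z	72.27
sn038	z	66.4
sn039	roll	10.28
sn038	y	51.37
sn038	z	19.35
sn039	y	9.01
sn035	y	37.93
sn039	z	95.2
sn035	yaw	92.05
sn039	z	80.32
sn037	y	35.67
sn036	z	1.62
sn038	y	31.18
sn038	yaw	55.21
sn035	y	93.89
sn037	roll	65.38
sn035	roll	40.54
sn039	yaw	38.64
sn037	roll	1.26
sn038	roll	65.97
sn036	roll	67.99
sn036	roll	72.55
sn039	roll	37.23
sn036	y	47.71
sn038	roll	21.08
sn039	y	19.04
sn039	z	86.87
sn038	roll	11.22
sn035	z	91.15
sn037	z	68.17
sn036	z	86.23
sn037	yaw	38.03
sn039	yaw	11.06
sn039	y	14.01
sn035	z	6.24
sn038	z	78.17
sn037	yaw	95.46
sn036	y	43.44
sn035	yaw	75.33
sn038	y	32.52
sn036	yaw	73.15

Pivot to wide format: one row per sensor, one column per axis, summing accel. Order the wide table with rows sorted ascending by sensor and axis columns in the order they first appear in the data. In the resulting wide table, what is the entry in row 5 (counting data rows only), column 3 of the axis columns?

42.06

With rows sorted ascending by sensor, row 5 is sensor=sn039. axis columns in first-appearance order: yaw, z, y, roll; column 3 is y.
Long rows with sensor=sn039, axis=y: 9.01 + 19.04 + 14.01 = 42.06.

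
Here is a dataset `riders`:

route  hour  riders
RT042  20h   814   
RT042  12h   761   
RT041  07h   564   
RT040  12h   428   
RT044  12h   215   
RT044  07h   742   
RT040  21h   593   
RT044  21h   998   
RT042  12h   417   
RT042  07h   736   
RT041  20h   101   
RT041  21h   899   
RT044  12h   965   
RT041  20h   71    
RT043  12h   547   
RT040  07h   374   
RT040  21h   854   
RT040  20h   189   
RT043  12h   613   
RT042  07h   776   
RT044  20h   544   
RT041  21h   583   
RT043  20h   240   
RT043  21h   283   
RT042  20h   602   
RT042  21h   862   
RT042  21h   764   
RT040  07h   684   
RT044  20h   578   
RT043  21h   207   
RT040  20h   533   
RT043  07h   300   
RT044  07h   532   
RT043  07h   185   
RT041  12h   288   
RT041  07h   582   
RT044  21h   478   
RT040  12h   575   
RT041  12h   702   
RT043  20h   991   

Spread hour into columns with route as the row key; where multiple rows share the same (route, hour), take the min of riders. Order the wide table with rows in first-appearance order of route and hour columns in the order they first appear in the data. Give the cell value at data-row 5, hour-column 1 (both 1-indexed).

240

With rows in first-appearance order of route, row 5 is route=RT043. hour columns in first-appearance order: 20h, 12h, 07h, 21h; column 1 is 20h.
Long rows with route=RT043, hour=20h: min(240, 991) = 240.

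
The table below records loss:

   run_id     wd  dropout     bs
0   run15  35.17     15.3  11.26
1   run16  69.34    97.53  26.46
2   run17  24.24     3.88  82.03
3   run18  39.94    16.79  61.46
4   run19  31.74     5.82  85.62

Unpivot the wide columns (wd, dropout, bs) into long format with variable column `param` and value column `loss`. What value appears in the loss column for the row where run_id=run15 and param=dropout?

15.3

Unpivoting turns each (run_id, wide-column) pair into one long row.
The wide cell at row run15, column dropout holds 15.3, so the long row (run15, dropout) has loss=15.3.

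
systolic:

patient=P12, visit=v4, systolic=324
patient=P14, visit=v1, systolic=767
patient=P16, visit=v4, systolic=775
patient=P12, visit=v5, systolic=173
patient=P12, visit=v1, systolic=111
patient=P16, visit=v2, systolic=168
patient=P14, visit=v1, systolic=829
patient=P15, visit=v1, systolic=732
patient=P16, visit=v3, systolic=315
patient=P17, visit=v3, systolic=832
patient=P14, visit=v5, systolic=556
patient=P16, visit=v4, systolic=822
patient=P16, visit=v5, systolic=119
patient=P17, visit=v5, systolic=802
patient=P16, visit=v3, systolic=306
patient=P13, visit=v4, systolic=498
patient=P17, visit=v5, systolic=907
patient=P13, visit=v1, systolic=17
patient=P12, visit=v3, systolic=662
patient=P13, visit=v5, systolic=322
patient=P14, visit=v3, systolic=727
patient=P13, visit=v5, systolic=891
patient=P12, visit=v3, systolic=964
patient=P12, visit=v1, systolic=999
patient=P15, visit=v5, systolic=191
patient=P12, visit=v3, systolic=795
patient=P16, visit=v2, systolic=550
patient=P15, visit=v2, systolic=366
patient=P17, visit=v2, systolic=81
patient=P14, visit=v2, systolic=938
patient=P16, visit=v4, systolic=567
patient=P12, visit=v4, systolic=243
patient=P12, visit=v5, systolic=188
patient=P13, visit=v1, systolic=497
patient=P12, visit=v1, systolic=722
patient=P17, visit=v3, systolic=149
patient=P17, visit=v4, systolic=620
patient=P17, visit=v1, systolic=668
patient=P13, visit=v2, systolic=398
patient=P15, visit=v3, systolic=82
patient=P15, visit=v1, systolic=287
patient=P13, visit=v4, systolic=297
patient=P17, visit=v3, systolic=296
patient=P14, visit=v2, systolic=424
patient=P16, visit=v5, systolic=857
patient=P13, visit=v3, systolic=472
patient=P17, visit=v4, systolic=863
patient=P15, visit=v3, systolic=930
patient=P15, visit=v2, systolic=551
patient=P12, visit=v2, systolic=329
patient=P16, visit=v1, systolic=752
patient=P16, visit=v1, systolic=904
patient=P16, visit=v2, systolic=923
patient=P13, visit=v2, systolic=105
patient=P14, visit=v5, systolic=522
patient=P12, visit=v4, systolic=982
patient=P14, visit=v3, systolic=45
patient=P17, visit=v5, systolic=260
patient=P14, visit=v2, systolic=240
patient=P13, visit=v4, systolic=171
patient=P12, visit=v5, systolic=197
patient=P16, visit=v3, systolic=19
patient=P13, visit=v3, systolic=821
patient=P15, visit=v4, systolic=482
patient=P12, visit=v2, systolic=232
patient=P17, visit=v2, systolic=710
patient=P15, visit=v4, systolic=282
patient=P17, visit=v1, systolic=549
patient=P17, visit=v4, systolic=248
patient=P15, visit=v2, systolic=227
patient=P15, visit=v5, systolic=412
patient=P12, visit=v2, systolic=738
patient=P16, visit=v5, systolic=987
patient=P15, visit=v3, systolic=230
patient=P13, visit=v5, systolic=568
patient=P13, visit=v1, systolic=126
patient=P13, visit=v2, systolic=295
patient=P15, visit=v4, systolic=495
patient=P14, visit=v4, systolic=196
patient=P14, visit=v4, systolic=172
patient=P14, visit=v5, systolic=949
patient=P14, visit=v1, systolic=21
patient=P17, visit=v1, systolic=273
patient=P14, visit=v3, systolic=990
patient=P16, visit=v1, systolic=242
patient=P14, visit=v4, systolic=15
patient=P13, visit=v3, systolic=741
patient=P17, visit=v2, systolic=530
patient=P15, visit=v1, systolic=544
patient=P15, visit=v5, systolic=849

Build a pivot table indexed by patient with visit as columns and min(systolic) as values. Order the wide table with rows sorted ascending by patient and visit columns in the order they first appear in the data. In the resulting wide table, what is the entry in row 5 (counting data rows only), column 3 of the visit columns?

With rows sorted ascending by patient, row 5 is patient=P16. visit columns in first-appearance order: v4, v1, v5, v2, v3; column 3 is v5.
Long rows with patient=P16, visit=v5: min(119, 857, 987) = 119.

119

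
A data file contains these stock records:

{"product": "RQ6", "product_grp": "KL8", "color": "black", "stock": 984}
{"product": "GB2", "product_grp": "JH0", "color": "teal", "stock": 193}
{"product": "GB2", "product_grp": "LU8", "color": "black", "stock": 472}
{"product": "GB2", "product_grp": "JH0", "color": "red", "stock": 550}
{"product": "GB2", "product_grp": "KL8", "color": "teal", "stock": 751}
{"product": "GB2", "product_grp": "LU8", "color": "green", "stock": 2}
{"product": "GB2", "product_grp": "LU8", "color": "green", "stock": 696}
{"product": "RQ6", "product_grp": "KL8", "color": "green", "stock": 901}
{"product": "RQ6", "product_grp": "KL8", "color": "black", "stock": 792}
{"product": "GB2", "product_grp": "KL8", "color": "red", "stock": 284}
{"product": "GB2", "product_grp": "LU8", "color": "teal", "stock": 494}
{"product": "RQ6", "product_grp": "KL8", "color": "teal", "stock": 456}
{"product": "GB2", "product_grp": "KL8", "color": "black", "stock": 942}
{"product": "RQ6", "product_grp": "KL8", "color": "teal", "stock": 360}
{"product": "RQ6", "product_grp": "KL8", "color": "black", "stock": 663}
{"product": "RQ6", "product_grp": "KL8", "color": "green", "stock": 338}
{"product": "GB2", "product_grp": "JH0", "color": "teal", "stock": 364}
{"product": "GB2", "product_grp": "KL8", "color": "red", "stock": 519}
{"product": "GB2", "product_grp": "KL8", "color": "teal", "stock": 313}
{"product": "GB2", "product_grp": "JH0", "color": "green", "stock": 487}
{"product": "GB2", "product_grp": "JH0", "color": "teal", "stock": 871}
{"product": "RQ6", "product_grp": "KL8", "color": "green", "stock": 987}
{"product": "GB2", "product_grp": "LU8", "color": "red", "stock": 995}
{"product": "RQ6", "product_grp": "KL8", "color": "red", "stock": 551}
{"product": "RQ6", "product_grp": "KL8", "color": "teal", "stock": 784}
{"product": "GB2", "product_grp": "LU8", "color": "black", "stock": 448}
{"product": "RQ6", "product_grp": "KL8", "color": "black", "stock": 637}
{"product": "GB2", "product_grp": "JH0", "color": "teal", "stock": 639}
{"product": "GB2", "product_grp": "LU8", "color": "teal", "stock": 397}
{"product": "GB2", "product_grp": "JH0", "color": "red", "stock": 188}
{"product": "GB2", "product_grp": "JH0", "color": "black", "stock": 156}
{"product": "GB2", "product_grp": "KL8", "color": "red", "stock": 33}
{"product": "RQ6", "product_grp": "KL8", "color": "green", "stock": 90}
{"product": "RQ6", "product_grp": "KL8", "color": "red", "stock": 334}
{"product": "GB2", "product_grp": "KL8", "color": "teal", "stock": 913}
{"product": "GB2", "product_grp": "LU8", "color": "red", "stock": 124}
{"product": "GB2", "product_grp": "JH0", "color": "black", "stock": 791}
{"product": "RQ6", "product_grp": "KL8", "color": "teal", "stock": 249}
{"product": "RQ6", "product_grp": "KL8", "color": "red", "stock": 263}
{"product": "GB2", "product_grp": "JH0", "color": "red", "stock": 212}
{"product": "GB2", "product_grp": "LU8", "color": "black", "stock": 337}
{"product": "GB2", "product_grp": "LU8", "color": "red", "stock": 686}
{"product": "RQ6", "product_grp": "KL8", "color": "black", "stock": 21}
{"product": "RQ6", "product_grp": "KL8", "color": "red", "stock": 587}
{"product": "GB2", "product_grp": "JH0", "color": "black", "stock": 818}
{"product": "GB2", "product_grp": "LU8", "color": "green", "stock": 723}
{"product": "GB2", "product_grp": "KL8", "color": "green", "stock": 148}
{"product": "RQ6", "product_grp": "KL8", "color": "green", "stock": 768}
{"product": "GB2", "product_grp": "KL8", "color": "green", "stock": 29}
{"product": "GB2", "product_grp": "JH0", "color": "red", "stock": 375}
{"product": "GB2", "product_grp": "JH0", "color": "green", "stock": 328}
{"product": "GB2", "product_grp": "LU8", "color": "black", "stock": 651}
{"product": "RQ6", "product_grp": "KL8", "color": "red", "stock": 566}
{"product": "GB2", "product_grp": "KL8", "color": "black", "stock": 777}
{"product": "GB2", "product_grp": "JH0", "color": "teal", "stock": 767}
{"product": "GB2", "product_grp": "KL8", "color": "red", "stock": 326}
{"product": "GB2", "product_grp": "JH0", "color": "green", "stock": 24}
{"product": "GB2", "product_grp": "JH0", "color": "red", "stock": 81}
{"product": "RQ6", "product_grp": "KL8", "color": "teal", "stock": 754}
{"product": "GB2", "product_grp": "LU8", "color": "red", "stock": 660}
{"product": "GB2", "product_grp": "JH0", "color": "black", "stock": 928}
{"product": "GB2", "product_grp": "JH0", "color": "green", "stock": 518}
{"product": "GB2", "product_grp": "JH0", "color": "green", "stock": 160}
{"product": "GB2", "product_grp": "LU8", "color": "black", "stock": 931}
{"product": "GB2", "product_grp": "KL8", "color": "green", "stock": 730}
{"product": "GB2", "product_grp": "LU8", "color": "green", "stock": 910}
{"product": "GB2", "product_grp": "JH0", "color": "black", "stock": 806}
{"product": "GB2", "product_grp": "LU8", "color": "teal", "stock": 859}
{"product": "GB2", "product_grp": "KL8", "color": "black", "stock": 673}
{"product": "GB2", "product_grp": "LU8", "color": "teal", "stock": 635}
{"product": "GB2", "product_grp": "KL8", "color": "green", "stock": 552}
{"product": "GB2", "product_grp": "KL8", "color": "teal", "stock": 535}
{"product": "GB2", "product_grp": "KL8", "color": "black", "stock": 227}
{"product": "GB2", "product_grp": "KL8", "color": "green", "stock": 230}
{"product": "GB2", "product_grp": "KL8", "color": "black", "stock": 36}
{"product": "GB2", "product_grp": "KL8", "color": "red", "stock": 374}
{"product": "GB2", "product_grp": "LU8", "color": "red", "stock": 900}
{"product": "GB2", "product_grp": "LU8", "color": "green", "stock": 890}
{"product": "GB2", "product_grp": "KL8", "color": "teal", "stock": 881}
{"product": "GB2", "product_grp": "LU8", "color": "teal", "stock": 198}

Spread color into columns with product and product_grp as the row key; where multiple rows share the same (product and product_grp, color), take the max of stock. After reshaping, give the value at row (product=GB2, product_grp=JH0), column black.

Rows with product=GB2, product_grp=JH0 and color=black: stock values are 156, 791, 818, 928, 806.
max(156, 791, 818, 928, 806) = 928.

928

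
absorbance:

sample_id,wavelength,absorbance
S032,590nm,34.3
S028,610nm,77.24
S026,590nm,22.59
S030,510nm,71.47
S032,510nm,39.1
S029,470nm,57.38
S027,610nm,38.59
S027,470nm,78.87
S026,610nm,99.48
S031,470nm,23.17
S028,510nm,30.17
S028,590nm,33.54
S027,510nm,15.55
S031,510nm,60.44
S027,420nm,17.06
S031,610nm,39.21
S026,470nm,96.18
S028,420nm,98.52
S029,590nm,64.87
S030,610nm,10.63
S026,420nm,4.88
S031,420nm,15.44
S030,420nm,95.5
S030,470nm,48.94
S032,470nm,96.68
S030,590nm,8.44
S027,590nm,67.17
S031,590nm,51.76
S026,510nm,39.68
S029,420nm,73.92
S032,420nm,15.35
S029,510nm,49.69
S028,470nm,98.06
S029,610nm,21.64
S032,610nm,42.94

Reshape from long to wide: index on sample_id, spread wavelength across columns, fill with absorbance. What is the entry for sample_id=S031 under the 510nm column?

60.44

Wide layout: rows indexed by sample_id, columns are the 5 distinct wavelength values (590nm, 610nm, 510nm, 470nm, 420nm).
Cell (sample_id=S031, wavelength=510nm) draws from the long row where sample_id=S031 and wavelength=510nm, which has absorbance=60.44.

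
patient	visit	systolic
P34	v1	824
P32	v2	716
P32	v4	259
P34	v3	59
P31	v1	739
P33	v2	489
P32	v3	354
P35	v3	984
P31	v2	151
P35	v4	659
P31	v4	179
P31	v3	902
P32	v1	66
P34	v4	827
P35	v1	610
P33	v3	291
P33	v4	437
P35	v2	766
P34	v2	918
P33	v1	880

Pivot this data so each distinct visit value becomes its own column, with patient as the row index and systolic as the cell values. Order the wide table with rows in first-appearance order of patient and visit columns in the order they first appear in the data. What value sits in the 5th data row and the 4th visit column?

984

With rows in first-appearance order of patient, row 5 is patient=P35. visit columns in first-appearance order: v1, v2, v4, v3; column 4 is v3.
Long rows with patient=P35, visit=v3: systolic = 984.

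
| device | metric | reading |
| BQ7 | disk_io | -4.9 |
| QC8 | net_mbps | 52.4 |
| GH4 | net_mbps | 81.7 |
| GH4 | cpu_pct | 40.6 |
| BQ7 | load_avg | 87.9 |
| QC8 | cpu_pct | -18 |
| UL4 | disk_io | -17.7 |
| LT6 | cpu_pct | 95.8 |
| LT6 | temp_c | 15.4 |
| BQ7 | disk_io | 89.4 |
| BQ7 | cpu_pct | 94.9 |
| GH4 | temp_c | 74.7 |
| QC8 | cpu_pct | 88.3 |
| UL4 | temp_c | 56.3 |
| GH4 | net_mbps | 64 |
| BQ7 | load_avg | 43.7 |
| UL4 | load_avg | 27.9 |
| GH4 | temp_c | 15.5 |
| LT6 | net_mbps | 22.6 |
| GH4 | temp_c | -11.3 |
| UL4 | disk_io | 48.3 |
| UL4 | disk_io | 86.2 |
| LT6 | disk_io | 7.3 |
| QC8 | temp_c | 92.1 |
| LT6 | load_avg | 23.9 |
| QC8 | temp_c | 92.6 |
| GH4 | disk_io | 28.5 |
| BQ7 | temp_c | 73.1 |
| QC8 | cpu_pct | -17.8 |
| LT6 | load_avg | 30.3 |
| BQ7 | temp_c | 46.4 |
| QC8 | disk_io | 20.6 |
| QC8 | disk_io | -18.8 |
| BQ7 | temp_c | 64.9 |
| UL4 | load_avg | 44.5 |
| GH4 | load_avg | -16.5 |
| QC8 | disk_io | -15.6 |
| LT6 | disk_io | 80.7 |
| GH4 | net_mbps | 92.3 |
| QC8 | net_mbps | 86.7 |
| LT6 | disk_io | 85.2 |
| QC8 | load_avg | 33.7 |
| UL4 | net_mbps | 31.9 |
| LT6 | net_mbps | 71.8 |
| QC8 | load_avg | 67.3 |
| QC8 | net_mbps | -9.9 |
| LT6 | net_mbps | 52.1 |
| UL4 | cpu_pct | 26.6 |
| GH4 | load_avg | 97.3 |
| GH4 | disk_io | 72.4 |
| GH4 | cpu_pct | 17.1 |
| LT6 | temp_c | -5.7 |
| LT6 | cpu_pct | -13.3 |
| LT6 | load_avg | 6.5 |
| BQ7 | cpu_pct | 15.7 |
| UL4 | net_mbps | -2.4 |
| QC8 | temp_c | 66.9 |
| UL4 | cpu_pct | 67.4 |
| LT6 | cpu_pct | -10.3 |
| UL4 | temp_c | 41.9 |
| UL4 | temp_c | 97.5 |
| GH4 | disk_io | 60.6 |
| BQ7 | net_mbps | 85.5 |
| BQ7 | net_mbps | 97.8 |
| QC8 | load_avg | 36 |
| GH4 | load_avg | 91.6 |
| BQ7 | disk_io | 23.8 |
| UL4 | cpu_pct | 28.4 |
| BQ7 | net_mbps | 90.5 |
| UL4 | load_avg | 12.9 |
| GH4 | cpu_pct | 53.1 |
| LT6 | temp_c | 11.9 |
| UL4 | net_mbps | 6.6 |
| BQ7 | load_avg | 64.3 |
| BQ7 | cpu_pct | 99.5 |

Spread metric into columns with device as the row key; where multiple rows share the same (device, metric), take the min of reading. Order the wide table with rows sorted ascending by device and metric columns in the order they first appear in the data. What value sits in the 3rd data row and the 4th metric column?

With rows sorted ascending by device, row 3 is device=LT6. metric columns in first-appearance order: disk_io, net_mbps, cpu_pct, load_avg, temp_c; column 4 is load_avg.
Long rows with device=LT6, metric=load_avg: min(23.9, 30.3, 6.5) = 6.5.

6.5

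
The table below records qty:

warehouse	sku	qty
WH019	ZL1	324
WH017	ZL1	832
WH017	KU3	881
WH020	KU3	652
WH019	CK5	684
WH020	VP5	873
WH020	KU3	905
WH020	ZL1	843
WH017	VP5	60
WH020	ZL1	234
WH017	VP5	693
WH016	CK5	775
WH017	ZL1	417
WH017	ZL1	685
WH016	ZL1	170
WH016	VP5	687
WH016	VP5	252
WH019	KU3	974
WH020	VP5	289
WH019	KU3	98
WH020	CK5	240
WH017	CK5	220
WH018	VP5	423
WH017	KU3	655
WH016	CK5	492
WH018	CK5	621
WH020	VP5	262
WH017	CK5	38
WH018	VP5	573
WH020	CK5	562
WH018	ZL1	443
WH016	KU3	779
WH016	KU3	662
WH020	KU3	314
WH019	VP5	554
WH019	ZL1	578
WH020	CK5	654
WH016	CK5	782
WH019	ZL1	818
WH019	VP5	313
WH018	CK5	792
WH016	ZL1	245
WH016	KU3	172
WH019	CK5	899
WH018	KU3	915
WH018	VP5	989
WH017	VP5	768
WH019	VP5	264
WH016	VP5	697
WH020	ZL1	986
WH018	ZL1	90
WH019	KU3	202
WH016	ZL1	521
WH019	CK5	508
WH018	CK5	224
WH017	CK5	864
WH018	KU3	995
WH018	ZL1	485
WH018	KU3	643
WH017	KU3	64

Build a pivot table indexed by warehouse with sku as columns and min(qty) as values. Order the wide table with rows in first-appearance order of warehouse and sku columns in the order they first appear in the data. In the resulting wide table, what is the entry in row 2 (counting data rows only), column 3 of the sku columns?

38

With rows in first-appearance order of warehouse, row 2 is warehouse=WH017. sku columns in first-appearance order: ZL1, KU3, CK5, VP5; column 3 is CK5.
Long rows with warehouse=WH017, sku=CK5: min(220, 38, 864) = 38.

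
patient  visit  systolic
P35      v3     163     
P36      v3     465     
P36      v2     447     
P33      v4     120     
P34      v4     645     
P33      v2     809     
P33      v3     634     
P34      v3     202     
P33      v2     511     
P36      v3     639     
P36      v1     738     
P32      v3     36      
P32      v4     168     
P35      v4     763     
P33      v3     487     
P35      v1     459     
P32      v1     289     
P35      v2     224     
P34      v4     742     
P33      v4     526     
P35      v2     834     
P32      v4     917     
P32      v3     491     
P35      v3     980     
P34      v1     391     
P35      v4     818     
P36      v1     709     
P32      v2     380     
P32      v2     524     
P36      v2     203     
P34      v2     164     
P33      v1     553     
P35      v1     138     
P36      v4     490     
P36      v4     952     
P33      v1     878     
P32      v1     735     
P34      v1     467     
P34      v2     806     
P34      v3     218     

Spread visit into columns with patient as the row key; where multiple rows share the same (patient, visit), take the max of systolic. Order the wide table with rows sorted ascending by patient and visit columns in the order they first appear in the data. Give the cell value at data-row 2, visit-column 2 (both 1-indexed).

809

With rows sorted ascending by patient, row 2 is patient=P33. visit columns in first-appearance order: v3, v2, v4, v1; column 2 is v2.
Long rows with patient=P33, visit=v2: max(809, 511) = 809.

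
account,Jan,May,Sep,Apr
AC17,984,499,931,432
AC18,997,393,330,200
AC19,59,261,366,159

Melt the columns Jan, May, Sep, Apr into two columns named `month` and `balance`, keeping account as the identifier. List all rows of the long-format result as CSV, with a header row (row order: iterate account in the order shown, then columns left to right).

Each (account, column) pair becomes one row: 3 × 4 = 12 rows.
For example, (AC17, Jan) → balance=984.

account,month,balance
AC17,Jan,984
AC17,May,499
AC17,Sep,931
AC17,Apr,432
AC18,Jan,997
AC18,May,393
AC18,Sep,330
AC18,Apr,200
AC19,Jan,59
AC19,May,261
AC19,Sep,366
AC19,Apr,159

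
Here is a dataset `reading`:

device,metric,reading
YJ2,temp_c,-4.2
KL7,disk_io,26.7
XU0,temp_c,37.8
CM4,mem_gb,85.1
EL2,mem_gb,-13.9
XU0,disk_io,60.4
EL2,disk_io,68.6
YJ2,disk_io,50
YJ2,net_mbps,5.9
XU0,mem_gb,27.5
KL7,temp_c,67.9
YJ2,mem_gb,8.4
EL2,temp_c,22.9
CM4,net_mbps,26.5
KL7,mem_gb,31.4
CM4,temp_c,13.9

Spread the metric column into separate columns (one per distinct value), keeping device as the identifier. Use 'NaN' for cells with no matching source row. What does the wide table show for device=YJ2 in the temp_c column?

The long row with device=YJ2, metric=temp_c has reading=-4.2.

-4.2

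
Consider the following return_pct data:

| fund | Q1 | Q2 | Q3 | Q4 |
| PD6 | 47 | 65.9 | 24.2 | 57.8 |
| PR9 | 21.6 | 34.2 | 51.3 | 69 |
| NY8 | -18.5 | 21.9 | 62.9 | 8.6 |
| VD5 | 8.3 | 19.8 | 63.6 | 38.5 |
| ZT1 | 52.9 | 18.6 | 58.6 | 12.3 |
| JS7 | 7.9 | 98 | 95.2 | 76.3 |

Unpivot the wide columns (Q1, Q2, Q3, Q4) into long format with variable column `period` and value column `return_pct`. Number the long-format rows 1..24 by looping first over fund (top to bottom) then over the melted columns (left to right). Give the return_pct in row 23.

24 rows total (6 × 4). Row 23: index ⌊(23-1)/4⌋ = 5 into fund → JS7; (23-1) mod 4 = 2 into the melted columns → Q3.
So row 23 is (JS7, Q3, 95.2); return_pct = 95.2.

95.2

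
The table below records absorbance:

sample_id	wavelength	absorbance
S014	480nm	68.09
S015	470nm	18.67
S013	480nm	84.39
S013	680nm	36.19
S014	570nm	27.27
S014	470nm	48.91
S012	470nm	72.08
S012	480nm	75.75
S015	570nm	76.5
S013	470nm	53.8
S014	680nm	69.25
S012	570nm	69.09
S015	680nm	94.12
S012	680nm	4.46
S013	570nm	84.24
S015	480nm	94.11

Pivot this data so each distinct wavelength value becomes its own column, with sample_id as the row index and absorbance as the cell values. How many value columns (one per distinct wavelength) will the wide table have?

4 distinct wavelength values: 470nm, 480nm, 570nm, 680nm.

4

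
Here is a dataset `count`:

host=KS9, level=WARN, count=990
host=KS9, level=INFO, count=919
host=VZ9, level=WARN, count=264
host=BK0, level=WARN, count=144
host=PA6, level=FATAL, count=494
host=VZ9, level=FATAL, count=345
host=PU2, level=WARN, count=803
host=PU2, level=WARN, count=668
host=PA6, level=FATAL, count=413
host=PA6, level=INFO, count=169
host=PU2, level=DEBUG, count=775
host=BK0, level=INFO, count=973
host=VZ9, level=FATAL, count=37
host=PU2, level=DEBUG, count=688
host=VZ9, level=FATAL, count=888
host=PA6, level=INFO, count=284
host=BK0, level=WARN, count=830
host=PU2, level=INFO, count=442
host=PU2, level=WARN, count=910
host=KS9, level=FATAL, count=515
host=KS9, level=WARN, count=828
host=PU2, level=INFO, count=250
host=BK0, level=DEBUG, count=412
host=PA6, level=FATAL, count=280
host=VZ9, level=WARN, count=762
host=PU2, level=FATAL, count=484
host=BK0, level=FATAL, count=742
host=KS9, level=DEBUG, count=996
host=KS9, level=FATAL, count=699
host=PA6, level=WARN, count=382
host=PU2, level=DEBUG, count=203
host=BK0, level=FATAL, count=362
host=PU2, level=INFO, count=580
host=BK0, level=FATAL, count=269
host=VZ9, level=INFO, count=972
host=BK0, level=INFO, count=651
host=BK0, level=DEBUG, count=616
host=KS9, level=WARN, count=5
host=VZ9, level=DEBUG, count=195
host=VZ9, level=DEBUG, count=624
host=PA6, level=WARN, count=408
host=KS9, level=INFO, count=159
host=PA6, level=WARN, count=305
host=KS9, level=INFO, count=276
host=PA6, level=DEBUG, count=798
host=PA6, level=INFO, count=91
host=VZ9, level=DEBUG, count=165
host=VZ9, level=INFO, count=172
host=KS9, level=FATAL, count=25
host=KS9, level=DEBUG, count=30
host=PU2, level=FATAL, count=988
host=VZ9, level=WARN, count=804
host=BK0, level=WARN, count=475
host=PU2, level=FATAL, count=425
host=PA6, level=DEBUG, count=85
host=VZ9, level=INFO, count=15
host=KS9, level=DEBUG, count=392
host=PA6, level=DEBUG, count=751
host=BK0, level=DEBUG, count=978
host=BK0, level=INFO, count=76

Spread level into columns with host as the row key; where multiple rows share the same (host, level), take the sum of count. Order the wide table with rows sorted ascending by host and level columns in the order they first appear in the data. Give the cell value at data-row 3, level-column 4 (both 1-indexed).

With rows sorted ascending by host, row 3 is host=PA6. level columns in first-appearance order: WARN, INFO, FATAL, DEBUG; column 4 is DEBUG.
Long rows with host=PA6, level=DEBUG: 798 + 85 + 751 = 1634.

1634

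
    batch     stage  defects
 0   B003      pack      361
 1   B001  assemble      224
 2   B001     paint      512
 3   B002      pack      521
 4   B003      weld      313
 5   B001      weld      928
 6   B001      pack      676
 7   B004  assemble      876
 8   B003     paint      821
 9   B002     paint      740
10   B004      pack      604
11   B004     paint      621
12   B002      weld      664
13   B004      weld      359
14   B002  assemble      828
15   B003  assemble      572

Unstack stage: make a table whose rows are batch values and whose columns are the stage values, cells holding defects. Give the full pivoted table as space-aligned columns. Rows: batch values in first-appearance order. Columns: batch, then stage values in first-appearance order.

batch  pack  assemble  paint  weld
B003   361   572       821    313 
B001   676   224       512    928 
B002   521   828       740    664 
B004   604   876       621    359 

Columns: batch plus the 4 distinct stage values (pack, assemble, paint, weld).
For example, row B003 column pack takes defects=361 from the long row (B003, pack).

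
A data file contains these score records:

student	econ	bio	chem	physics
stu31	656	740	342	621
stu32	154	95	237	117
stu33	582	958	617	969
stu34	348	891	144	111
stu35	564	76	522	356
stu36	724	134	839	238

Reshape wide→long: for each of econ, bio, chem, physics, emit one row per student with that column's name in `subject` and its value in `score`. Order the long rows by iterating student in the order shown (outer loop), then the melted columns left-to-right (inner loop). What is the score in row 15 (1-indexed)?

24 rows total (6 × 4). Row 15: index ⌊(15-1)/4⌋ = 3 into student → stu34; (15-1) mod 4 = 2 into the melted columns → chem.
So row 15 is (stu34, chem, 144); score = 144.

144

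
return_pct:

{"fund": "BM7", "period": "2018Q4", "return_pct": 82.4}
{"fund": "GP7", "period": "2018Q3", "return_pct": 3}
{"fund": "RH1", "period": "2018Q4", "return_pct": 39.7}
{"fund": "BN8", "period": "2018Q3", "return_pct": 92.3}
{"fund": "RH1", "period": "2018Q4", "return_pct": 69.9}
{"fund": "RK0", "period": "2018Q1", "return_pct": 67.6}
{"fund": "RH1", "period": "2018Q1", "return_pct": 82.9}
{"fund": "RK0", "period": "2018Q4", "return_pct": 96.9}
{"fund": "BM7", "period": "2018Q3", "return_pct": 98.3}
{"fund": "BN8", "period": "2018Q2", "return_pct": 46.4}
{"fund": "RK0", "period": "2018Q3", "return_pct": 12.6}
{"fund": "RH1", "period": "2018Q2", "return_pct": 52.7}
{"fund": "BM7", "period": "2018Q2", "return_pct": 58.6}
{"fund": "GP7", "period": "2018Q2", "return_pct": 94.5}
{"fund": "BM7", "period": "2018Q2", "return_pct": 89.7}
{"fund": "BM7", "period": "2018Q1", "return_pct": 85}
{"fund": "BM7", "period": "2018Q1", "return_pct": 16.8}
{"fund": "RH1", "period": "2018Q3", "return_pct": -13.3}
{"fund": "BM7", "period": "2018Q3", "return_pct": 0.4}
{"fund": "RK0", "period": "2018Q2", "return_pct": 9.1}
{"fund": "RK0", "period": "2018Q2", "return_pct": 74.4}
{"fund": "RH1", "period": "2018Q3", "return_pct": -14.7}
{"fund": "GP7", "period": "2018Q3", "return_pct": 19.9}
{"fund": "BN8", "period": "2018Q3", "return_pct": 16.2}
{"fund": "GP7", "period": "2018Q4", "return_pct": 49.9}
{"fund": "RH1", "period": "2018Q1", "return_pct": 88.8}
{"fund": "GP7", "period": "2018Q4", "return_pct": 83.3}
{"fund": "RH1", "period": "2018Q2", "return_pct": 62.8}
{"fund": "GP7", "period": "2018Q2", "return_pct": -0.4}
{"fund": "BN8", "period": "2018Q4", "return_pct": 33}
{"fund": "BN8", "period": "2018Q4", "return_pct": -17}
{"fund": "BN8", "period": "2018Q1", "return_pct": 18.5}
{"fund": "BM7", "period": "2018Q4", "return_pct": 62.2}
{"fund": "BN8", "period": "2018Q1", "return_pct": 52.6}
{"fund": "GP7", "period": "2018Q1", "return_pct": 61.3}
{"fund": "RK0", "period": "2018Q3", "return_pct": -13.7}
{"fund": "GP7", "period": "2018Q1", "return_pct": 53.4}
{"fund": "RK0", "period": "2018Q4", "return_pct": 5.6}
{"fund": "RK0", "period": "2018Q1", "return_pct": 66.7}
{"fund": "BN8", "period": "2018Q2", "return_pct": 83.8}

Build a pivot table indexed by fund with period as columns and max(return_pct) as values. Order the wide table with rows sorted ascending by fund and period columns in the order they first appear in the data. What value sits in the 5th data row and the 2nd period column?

12.6

With rows sorted ascending by fund, row 5 is fund=RK0. period columns in first-appearance order: 2018Q4, 2018Q3, 2018Q1, 2018Q2; column 2 is 2018Q3.
Long rows with fund=RK0, period=2018Q3: max(12.6, -13.7) = 12.6.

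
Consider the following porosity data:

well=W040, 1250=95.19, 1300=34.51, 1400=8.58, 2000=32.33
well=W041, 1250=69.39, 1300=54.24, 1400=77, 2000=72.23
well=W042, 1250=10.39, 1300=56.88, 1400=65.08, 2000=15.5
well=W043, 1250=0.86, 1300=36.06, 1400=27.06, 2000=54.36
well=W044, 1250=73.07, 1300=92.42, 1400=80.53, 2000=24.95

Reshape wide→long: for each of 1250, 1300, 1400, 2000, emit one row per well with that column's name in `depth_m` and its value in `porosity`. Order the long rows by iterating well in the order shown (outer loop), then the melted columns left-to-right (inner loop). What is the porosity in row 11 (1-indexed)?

20 rows total (5 × 4). Row 11: index ⌊(11-1)/4⌋ = 2 into well → W042; (11-1) mod 4 = 2 into the melted columns → 1400.
So row 11 is (W042, 1400, 65.08); porosity = 65.08.

65.08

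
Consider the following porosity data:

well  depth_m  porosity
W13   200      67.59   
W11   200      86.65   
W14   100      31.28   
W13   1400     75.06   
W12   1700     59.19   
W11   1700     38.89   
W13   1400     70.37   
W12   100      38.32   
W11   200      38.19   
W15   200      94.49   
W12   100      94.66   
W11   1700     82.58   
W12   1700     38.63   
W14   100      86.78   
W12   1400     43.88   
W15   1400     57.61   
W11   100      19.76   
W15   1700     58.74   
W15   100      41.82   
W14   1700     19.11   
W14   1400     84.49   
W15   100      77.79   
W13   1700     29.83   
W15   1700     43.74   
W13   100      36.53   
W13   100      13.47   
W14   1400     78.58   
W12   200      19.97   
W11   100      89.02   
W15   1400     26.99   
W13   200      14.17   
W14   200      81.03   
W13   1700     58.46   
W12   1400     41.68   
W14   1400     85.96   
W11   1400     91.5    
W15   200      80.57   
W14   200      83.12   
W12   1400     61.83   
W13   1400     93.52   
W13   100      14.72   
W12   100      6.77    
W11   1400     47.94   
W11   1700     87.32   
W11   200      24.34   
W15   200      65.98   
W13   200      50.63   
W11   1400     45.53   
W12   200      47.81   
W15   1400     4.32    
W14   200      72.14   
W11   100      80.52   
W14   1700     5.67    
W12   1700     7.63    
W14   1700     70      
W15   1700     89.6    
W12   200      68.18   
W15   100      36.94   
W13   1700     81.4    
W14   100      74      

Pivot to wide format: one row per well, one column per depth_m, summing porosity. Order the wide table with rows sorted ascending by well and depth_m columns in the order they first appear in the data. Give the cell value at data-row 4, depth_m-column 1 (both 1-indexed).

236.29

With rows sorted ascending by well, row 4 is well=W14. depth_m columns in first-appearance order: 200, 100, 1400, 1700; column 1 is 200.
Long rows with well=W14, depth_m=200: 81.03 + 83.12 + 72.14 = 236.29.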